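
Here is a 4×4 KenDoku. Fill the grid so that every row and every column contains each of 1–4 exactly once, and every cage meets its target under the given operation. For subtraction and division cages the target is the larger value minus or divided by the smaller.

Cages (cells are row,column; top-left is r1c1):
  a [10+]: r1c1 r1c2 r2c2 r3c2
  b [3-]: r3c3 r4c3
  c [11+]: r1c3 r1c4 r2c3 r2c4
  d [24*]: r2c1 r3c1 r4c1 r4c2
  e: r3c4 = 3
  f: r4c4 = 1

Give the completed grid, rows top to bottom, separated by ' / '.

3 1 2 4 / 1 4 3 2 / 4 2 1 3 / 2 3 4 1

Cage e is given; hence r3c4 = 3.
Cage f is a single given cell, so r4c4 = 1.
Cage b's pair has difference 3, which forces r3c3 = 1.
Row 4 now contains 1, so r4c3 = 4.
Cage d needs product 24; hence r2c1 = 1.
Cage d needs product 24, so r3c1 = 4.
Row 3 now contains 4, so r3c2 = 2.
Column 2 already has 2; hence r4c2 = 3.
The 4 cells of cage a must have sum 10, leaving r1c1 = 3.
Cage a has sum 10, leaving r1c2 = 1.
Row 1 already has 3, which forces r1c3 = 2.
Row 1 now contains 2, which forces r1c4 = 4.
Column 2 already has 3, leaving r2c2 = 4.
Column 3 now contains 2; hence r2c3 = 3.
Column 4 now contains 4, leaving r2c4 = 2.
Row 4 now contains 3, which forces r4c1 = 2.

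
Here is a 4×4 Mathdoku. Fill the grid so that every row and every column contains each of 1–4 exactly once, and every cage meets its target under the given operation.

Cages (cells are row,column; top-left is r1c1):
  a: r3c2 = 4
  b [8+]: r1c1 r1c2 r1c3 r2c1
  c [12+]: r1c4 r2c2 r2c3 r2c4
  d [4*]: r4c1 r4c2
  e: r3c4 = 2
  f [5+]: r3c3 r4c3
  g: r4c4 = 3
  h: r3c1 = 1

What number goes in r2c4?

1

Cage h is a single given cell, leaving r3c1 = 1.
Cage a is a single given cell, leaving r3c2 = 4.
Cage e is a single given cell, so r3c4 = 2.
1 is placed in column 1; hence r4c1 = 4.
Column 2 now contains 4; hence r4c2 = 1.
G is a freebie; hence r4c4 = 3.
The 4 cells of cage b must have sum 8; hence r1c1 = 3.
Cage b needs sum 8, which forces r1c2 = 2.
The 4 cells of cage b must have sum 8; hence r1c3 = 1.
Column 4 already has 3; hence r1c4 = 4.
1 is placed in column 1, leaving r2c1 = 2.
Cage c has sum 12, so r2c2 = 3.
Cage c has sum 12, leaving r2c3 = 4.
The 4 cells of cage c must have sum 12, leaving r2c4 = 1.
Row 3 now contains 2, so r3c3 = 3.
3 is placed in row 4; hence r4c3 = 2.
The full grid is 3 2 1 4 / 2 3 4 1 / 1 4 3 2 / 4 1 2 3.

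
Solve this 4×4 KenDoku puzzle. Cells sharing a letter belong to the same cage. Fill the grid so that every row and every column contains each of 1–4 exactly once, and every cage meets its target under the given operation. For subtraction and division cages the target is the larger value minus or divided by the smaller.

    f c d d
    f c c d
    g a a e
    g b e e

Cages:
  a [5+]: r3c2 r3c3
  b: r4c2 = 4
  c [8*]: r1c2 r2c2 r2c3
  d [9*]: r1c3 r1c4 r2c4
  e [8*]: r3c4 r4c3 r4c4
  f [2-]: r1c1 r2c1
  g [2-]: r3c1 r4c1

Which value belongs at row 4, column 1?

3

The 3 cells of cage d must have product 9, leaving r1c3 = 3.
Cage d has product 9, leaving r1c4 = 1.
Cage d has product 9, leaving r2c4 = 3.
B is a freebie, leaving r4c2 = 4.
4 is placed in row 4; hence r4c4 = 2.
Column 2 now contains 4, leaving r1c2 = 2.
Cage c needs product 8; hence r2c2 = 1.
Cage c needs product 8, so r2c3 = 4.
1 is placed in column 2, leaving r3c2 = 3.
Column 3 already has 4, so r3c3 = 2.
Column 4 already has 2, so r3c4 = 4.
Row 4 now contains 2, so r4c3 = 1.
2 is placed in row 1; hence r1c1 = 4.
Row 2 now contains 4, leaving r2c1 = 2.
Row 3 already has 3; hence r3c1 = 1.
Row 4 now contains 1, leaving r4c1 = 3.
Filled in: 4 2 3 1 / 2 1 4 3 / 1 3 2 4 / 3 4 1 2.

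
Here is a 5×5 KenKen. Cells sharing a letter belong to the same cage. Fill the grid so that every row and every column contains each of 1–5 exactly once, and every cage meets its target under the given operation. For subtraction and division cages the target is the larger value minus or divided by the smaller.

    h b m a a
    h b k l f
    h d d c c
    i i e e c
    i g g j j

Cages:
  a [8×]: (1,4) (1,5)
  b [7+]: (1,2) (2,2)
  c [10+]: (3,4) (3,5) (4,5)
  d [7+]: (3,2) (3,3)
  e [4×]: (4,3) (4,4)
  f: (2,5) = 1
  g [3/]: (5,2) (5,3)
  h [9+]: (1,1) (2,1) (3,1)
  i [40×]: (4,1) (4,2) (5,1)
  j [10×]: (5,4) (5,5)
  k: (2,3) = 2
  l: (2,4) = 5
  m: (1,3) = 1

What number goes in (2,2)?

M is a freebie, which forces (1,3) = 1.
Cage k is a single given cell, leaving (2,3) = 2.
Cage l is given, which forces (2,4) = 5.
Cage f is a single given cell; hence (2,5) = 1.
Column 3 now contains 1; hence (4,3) = 4.
4 is placed in row 4, leaving (4,4) = 1.
Column 3 now contains 1; hence (5,3) = 3.
Column 4 already has 5, which forces (5,4) = 2.
2 is placed in row 5, leaving (5,5) = 5.
2 is placed in column 4, so (1,4) = 4.
Cage a's pair has product 8, leaving (1,5) = 2.
The two cells of cage d must have sum 7, which forces (3,2) = 2.
3 is placed in column 3, leaving (3,3) = 5.
Cage c needs sum 10, leaving (3,4) = 3.
Cage c needs sum 10, leaving (3,5) = 4.
Column 2 now contains 2, leaving (4,2) = 5.
Cage c has sum 10; hence (4,5) = 3.
Row 5 now contains 5, leaving (5,1) = 4.
3 is placed in row 5; hence (5,2) = 1.
Cage h needs sum 9, leaving (1,1) = 5.
Row 1 already has 4; hence (1,2) = 3.
4 is placed in column 1; hence (2,1) = 3.
Cage b needs two cells with sum 7; hence (2,2) = 4.
Row 3 already has 4; hence (3,1) = 1.
Row 4 now contains 5, which forces (4,1) = 2.
Filled in: 5 3 1 4 2 / 3 4 2 5 1 / 1 2 5 3 4 / 2 5 4 1 3 / 4 1 3 2 5.

4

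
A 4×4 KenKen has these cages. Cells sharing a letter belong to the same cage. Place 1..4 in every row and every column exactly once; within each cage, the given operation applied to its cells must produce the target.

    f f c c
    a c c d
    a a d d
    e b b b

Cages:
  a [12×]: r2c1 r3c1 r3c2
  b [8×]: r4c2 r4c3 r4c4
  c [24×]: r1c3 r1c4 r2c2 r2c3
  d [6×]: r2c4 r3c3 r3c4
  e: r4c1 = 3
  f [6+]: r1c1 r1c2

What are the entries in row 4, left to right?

3 1 2 4

Cage e is given; hence r4c1 = 3.
Cage a has product 12, which forces r3c2 = 3.
The 3 cells of cage d must have product 6; hence r2c4 = 3.
The 4 cells of cage c must have product 24, which forces r1c3 = 3.
In row 1, 1 can only go at r1c4, so r1c4 = 1.
Cage d has product 6; hence r3c3 = 1.
Column 4 already has 1, which forces r3c4 = 2.
2 is placed in column 4, leaving r4c4 = 4.
Cage a needs product 12, which forces r2c1 = 1.
Row 3 now contains 1, so r3c1 = 4.
Cage b needs product 8, leaving r4c2 = 1.
Row 4 already has 4, which forces r4c3 = 2.
4 is placed in column 1, so r1c1 = 2.
The two cells of cage f must have sum 6, so r1c2 = 4.
Cage c has product 24, which forces r2c2 = 2.
Column 3 now contains 2; hence r2c3 = 4.
Filled in: 2 4 3 1 / 1 2 4 3 / 4 3 1 2 / 3 1 2 4.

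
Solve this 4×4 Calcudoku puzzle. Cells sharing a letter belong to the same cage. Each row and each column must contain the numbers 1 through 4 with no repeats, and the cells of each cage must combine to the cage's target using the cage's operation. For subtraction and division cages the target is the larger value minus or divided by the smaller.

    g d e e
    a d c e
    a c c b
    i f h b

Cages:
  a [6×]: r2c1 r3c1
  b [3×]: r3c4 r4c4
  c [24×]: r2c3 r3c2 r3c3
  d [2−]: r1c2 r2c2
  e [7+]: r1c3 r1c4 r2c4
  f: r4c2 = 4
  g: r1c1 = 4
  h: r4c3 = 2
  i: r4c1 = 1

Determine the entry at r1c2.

3

Cage g is given; hence r1c1 = 4.
I is a freebie, so r4c1 = 1.
F is a freebie, which forces r4c2 = 4.
Cage h is given, which forces r4c3 = 2.
Row 4 already has 1, leaving r4c4 = 3.
The 3 cells of cage e must have sum 7, so r1c3 = 1.
Cage e has sum 7, which forces r1c4 = 2.
Cage e needs sum 7, so r2c4 = 4.
Cage c has product 24; hence r3c2 = 2.
Column 4 already has 3, leaving r3c4 = 1.
Row 1 already has 1, which forces r1c2 = 3.
Cage a's pair has product 6, which forces r2c1 = 2.
Cage d needs two cells with difference 2; hence r2c2 = 1.
Row 2 already has 4, leaving r2c3 = 3.
2 is placed in row 3, so r3c1 = 3.
The 3 cells of cage c must have product 24; hence r3c3 = 4.
Completed grid: 4 3 1 2 / 2 1 3 4 / 3 2 4 1 / 1 4 2 3.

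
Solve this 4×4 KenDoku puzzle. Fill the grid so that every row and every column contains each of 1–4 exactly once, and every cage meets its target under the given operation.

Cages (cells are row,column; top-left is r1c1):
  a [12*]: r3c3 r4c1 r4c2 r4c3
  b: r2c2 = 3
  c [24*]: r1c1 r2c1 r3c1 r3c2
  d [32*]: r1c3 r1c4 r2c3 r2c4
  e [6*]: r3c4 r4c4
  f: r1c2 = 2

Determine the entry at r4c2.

1

Cage f is given; hence r1c2 = 2.
Cage b is given; hence r2c2 = 3.
Row 1 needs a 3, and only r1c1 is open for it.
Cage a has product 12, leaving r4c3 = 3.
Row 4 now contains 3, leaving r4c4 = 2.
Cage d has product 32, so r1c3 = 4.
The 4 cells of cage d must have product 32, leaving r1c4 = 1.
Cage d has product 32; hence r2c3 = 2.
Column 4 now contains 2, which forces r2c4 = 4.
The 4 cells of cage a must have product 12, leaving r3c3 = 1.
Column 4 now contains 2, which forces r3c4 = 3.
4 is placed in row 2, which forces r2c1 = 1.
Cage c needs product 24, which forces r3c1 = 2.
Row 3 now contains 1, which forces r3c2 = 4.
Column 1 now contains 1, which forces r4c1 = 4.
Column 2 now contains 4, which forces r4c2 = 1.
The full grid is 3 2 4 1 / 1 3 2 4 / 2 4 1 3 / 4 1 3 2.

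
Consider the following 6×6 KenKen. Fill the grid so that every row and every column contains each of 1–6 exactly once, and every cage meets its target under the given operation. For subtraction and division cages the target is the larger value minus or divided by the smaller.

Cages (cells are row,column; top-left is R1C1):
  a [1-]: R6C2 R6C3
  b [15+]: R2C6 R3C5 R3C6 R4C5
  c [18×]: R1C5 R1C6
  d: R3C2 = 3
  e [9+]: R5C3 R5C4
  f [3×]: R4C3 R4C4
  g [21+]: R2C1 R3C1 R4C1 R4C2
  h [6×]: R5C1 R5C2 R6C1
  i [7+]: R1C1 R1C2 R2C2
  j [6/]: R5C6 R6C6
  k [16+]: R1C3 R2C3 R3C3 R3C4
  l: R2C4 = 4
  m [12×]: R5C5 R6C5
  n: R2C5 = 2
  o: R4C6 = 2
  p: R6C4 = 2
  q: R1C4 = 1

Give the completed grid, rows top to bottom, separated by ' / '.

Cage q is given, which forces R1C4 = 1.
L is a freebie, leaving R2C4 = 4.
Cage n is given, which forces R2C5 = 2.
Cage d is given, so R3C2 = 3.
The 4 cells of cage g must have sum 21, which forces R4C2 = 6.
1 is placed in column 4, which forces R4C4 = 3.
Cage o is a single given cell, leaving R4C6 = 2.
Cage p is given, which forces R6C4 = 2.
Column 2 now contains 3; hence R2C2 = 1.
3 is placed in row 4, so R4C3 = 1.
Column 2 already has 1; hence R5C2 = 2.
The 3 cells of cage i must have sum 7, so R1C1 = 2.
Column 2 already has 2, leaving R1C2 = 4.
Column 2 now contains 4, leaving R6C2 = 5.
Cage k needs sum 16; hence R3C3 = 2.
The only place for 5 in row 1 is R1C3.
Cage k needs sum 16, which forces R2C3 = 3.
The 4 cells of cage k must have sum 16, which forces R3C4 = 6.
3 is placed in column 3, leaving R5C3 = 4.
Column 4 now contains 6, which forces R5C4 = 5.
4 is placed in row 5, so R5C5 = 3.
4 is placed in column 3; hence R6C3 = 6.
3 is placed in column 5, leaving R6C5 = 4.
Row 6 now contains 6, leaving R6C6 = 1.
3 is placed in column 5, which forces R1C5 = 6.
Cage c needs two cells with product 18, leaving R1C6 = 3.
Cage g has sum 21; hence R2C1 = 6.
Cage b needs sum 15, leaving R2C6 = 5.
Cage b needs sum 15, which forces R3C5 = 1.
Column 6 now contains 1, leaving R3C6 = 4.
Column 5 now contains 4; hence R4C5 = 5.
3 is placed in row 5, which forces R5C1 = 1.
Column 6 now contains 1, so R5C6 = 6.
Row 6 already has 1, which forces R6C1 = 3.
Row 3 already has 4, leaving R3C1 = 5.
5 is placed in row 4, so R4C1 = 4.

2 4 5 1 6 3 / 6 1 3 4 2 5 / 5 3 2 6 1 4 / 4 6 1 3 5 2 / 1 2 4 5 3 6 / 3 5 6 2 4 1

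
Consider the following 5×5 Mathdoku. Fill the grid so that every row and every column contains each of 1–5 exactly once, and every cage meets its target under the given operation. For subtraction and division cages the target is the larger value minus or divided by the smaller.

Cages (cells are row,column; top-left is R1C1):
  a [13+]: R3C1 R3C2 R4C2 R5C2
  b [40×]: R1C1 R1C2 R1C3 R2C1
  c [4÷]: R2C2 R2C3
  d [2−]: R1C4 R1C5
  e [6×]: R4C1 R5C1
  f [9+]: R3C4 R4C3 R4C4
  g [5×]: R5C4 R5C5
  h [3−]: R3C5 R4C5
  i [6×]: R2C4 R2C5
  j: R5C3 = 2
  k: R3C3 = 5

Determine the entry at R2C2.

Cage k is given, which forces R3C3 = 5.
J is a freebie, leaving R5C3 = 2.
Cage e needs two cells with product 6; hence R4C1 = 2.
Row 5 now contains 2, so R5C1 = 3.
Cage b has product 40, leaving R1C2 = 2.
The only place for 5 in row 2 is R2C1.
In row 5, 4 can only go at R5C2, so R5C2 = 4.
Column 2 already has 4, so R2C2 = 1.
Cage c's pair has quotient 4, leaving R2C3 = 4.
The 4 cells of cage a must have sum 13; hence R3C1 = 1.
The 4 cells of cage a must have sum 13, leaving R3C2 = 3.
Cage a has sum 13, leaving R4C2 = 5.
1 is placed in column 1, leaving R1C1 = 4.
Column 3 already has 4, which forces R1C3 = 1.
The 3 cells of cage f must have sum 9, so R3C4 = 2.
Cage h needs two cells with difference 3, so R3C5 = 4.
Cage f needs sum 9, leaving R4C3 = 3.
Cage f needs sum 9, leaving R4C4 = 4.
The two cells of cage h must have difference 3, which forces R4C5 = 1.
Column 5 now contains 1; hence R5C5 = 5.
The two cells of cage d must have difference 2, leaving R1C4 = 5.
Column 5 now contains 5, so R1C5 = 3.
2 is placed in column 4, which forces R2C4 = 3.
The two cells of cage i must have product 6, so R2C5 = 2.
Row 5 now contains 5; hence R5C4 = 1.
Completed grid: 4 2 1 5 3 / 5 1 4 3 2 / 1 3 5 2 4 / 2 5 3 4 1 / 3 4 2 1 5.

1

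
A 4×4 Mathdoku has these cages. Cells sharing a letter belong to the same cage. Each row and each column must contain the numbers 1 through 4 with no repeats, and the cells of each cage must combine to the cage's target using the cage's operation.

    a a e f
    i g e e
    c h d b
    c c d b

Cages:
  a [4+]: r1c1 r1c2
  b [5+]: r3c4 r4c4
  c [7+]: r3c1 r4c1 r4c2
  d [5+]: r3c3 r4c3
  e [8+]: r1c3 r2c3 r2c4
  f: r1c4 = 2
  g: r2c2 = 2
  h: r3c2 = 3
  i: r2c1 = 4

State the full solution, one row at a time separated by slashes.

Cage f is given, which forces r1c4 = 2.
Cage i is a single given cell, which forces r2c1 = 4.
Cage g is a single given cell; hence r2c2 = 2.
Cage h is a single given cell; hence r3c2 = 3.
Cage a needs two cells with sum 4, leaving r1c1 = 3.
Column 2 already has 3, which forces r1c2 = 1.
Cage e needs sum 8; hence r1c3 = 4.
The 3 cells of cage c must have sum 7; hence r4c2 = 4.
Row 4 now contains 4, so r4c4 = 1.
Cage e has sum 8, leaving r2c3 = 1.
Column 4 already has 1, leaving r2c4 = 3.
Cage c needs sum 7, which forces r3c1 = 1.
The two cells of cage d must have sum 5, so r3c3 = 2.
Column 4 already has 1, so r3c4 = 4.
Row 4 already has 1, so r4c1 = 2.
Row 4 already has 1; hence r4c3 = 3.

3 1 4 2 / 4 2 1 3 / 1 3 2 4 / 2 4 3 1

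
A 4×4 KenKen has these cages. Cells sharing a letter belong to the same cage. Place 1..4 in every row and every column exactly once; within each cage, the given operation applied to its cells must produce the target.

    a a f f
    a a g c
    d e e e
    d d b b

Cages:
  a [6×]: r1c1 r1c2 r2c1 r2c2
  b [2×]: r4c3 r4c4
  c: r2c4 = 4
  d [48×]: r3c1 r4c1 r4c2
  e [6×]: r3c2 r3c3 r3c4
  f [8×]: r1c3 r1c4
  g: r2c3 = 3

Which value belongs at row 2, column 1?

2

Cage g is given, so r2c3 = 3.
C is a freebie; hence r2c4 = 4.
Cage d has product 48, so r3c1 = 4.
The 3 cells of cage d must have product 48, so r4c1 = 3.
Cage d needs product 48; hence r4c2 = 4.
Cage a needs product 6, so r1c1 = 1.
Cage a has product 6, leaving r1c2 = 3.
Cage f needs two cells with product 8, so r1c3 = 4.
4 is placed in column 4, so r1c4 = 2.
The 4 cells of cage a must have product 6; hence r2c1 = 2.
The 4 cells of cage a must have product 6, so r2c2 = 1.
1 is placed in column 2, leaving r3c2 = 2.
Row 3 already has 2, which forces r3c3 = 1.
Row 3 now contains 1, so r3c4 = 3.
1 is placed in column 3, leaving r4c3 = 2.
Column 4 now contains 2, so r4c4 = 1.
Filled in: 1 3 4 2 / 2 1 3 4 / 4 2 1 3 / 3 4 2 1.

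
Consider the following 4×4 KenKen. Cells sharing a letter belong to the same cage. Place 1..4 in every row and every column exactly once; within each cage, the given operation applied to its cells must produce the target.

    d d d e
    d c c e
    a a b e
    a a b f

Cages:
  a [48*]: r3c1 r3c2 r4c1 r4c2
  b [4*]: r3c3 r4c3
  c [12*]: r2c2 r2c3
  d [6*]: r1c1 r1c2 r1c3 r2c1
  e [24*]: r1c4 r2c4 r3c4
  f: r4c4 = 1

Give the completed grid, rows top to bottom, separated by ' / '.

Cage d has product 6, which forces r2c1 = 1.
Cage f is a single given cell, which forces r4c4 = 1.
Cage b needs two cells with product 4, leaving r3c3 = 1.
1 is placed in row 4, leaving r4c3 = 4.
Cage d has product 6, which forces r1c2 = 1.
The two cells of cage c must have product 12; hence r2c2 = 4.
Column 3 now contains 4, leaving r2c3 = 3.
Row 2 now contains 3, leaving r2c4 = 2.
Column 2 already has 4, leaving r3c2 = 2.
Column 2 already has 2, which forces r4c2 = 3.
The 4 cells of cage d must have product 6; hence r1c1 = 3.
Column 3 now contains 3, leaving r1c3 = 2.
Row 1 now contains 3; hence r1c4 = 4.
Row 3 already has 2, which forces r3c1 = 4.
Column 4 already has 4, so r3c4 = 3.
3 is placed in row 4, so r4c1 = 2.

3 1 2 4 / 1 4 3 2 / 4 2 1 3 / 2 3 4 1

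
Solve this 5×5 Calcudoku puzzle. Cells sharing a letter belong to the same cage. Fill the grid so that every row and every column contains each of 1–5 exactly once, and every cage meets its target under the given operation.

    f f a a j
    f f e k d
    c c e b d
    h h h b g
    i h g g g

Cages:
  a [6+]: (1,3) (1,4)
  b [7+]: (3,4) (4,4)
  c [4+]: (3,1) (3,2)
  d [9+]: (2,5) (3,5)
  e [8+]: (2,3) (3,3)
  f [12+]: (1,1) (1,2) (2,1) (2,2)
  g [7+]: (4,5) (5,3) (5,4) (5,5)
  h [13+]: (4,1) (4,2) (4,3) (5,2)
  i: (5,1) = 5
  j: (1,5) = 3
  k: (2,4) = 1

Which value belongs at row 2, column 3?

J is a freebie, so (1,5) = 3.
Cage k is a single given cell, so (2,4) = 1.
Cage g has sum 7; hence (4,5) = 1.
Cage i is a single given cell, which forces (5,1) = 5.
Column 5 already has 3; hence (5,5) = 2.
Cage g has sum 7; hence (5,3) = 1.
Row 5 already has 2, so (5,4) = 3.
Row 5 already has 3, leaving (5,2) = 4.
Row 1 needs a 5, and only (1,2) is open for it.
5 is placed in column 2, which forces (2,2) = 2.
Column 2 now contains 2; hence (4,2) = 3.
The two cells of cage c must have sum 4; hence (3,1) = 3.
Column 2 now contains 3; hence (3,2) = 1.
Row 3 now contains 3; hence (3,3) = 5.
Row 3 now contains 5, which forces (3,4) = 2.
Row 3 now contains 5; hence (3,5) = 4.
Column 4 already has 2, so (4,4) = 5.
Cage f has sum 12; hence (1,1) = 1.
Cage a needs two cells with sum 6, so (1,3) = 2.
Column 4 already has 2, so (1,4) = 4.
3 is placed in column 1; hence (2,1) = 4.
Column 3 now contains 5, which forces (2,3) = 3.
4 is placed in column 5; hence (2,5) = 5.
Column 1 now contains 4, which forces (4,1) = 2.
Column 3 now contains 2; hence (4,3) = 4.
Completed grid: 1 5 2 4 3 / 4 2 3 1 5 / 3 1 5 2 4 / 2 3 4 5 1 / 5 4 1 3 2.

3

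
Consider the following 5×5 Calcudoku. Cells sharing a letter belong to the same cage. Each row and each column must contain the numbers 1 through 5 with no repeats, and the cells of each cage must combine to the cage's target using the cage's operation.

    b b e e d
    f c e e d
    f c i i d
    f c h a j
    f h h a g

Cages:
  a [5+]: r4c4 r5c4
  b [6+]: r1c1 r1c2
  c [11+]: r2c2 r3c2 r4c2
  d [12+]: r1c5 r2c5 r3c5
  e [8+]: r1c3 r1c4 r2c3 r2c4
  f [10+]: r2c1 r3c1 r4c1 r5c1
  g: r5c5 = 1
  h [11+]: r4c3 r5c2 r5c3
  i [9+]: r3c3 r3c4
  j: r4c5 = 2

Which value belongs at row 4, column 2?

5

J is a freebie, leaving r4c5 = 2.
Cage g is a single given cell, so r5c5 = 1.
The only place for 1 in row 3 is r3c1.
In row 3, 2 can only go at r3c2, so r3c2 = 2.
In row 3, 3 can only go at r3c5, so r3c5 = 3.
The only place for 1 in row 4 is r4c4.
Cage a's pair has sum 5, so r5c4 = 4.
Cage i needs two cells with sum 9, which forces r3c3 = 4.
Column 4 already has 4, which forces r3c4 = 5.
Column 3 already has 4, leaving r4c3 = 3.
3 is placed in row 4, leaving r4c1 = 4.
4 is placed in row 4, so r4c2 = 5.
The 3 cells of cage h must have sum 11; hence r5c2 = 3.
Cage h needs sum 11, leaving r5c3 = 5.
Cage f needs sum 10, which forces r2c1 = 3.
Column 2 now contains 5, which forces r2c2 = 4.
Row 2 already has 3; hence r2c4 = 2.
4 is placed in row 2, so r2c5 = 5.
3 is placed in row 5; hence r5c1 = 2.
2 is placed in column 1; hence r1c1 = 5.
4 is placed in column 2, so r1c2 = 1.
Cage e needs sum 8, which forces r1c3 = 2.
2 is placed in column 4, so r1c4 = 3.
5 is placed in column 5, so r1c5 = 4.
Row 2 now contains 2; hence r2c3 = 1.
The full grid is 5 1 2 3 4 / 3 4 1 2 5 / 1 2 4 5 3 / 4 5 3 1 2 / 2 3 5 4 1.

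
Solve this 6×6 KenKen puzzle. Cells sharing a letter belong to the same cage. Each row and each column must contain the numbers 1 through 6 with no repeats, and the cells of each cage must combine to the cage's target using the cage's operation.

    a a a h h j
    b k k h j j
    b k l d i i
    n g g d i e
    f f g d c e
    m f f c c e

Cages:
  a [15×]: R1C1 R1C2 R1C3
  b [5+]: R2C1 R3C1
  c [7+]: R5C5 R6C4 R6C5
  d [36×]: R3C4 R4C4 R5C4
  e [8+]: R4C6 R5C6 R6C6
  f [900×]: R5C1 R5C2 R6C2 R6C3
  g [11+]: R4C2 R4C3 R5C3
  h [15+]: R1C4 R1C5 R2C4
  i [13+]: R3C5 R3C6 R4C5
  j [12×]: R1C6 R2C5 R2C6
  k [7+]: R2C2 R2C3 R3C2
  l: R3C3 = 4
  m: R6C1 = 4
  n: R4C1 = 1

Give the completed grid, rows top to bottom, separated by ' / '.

5 3 1 4 6 2 / 3 4 2 5 1 6 / 2 1 4 6 3 5 / 1 2 6 3 5 4 / 6 5 3 2 4 1 / 4 6 5 1 2 3

Cage l is a single given cell, leaving R3C3 = 4.
Cage n is a single given cell; hence R4C1 = 1.
Cage m is a single given cell, so R6C1 = 4.
In row 1, 2 can only go at R1C6, so R1C6 = 2.
The only place for 6 in column 1 is R5C1.
Row 5 now contains 6, so R5C2 = 5.
Cage f needs product 900, leaving R6C2 = 6.
Cage f needs product 900; hence R6C3 = 5.
Cage a needs product 15, leaving R1C1 = 5.
Cage g has sum 11, leaving R4C3 = 6.
Cage d needs product 36, leaving R3C4 = 6.
The 3 cells of cage h must have sum 15, so R1C4 = 4.
The 3 cells of cage h must have sum 15, which forces R1C5 = 6.
6 is placed in column 4; hence R2C4 = 5.
Cage i has sum 13, leaving R3C5 = 3.
Cage i has sum 13; hence R3C6 = 5.
Cage i needs sum 13; hence R4C5 = 5.
Cage b needs two cells with sum 5, so R2C1 = 3.
3 is placed in row 2, which forces R2C2 = 4.
3 is placed in row 2, which forces R2C6 = 6.
3 is placed in row 3, which forces R3C1 = 2.
2 is placed in row 3, so R3C2 = 1.
The 3 cells of cage c must have sum 7, which forces R5C5 = 4.
Column 2 already has 1, which forces R1C2 = 3.
The 3 cells of cage a must have product 15, leaving R1C3 = 1.
Cage k has sum 7, leaving R2C3 = 2.
The 3 cells of cage j must have product 12, which forces R2C5 = 1.
3 is placed in column 2, leaving R4C2 = 2.
Row 4 already has 2, leaving R4C4 = 3.
Cage e needs sum 8, which forces R4C6 = 4.
Column 3 already has 2, leaving R5C3 = 3.
Column 4 already has 3, leaving R5C4 = 2.
Row 5 now contains 3, leaving R5C6 = 1.
2 is placed in column 4, which forces R6C4 = 1.
Column 5 already has 1, so R6C5 = 2.
Column 6 now contains 1; hence R6C6 = 3.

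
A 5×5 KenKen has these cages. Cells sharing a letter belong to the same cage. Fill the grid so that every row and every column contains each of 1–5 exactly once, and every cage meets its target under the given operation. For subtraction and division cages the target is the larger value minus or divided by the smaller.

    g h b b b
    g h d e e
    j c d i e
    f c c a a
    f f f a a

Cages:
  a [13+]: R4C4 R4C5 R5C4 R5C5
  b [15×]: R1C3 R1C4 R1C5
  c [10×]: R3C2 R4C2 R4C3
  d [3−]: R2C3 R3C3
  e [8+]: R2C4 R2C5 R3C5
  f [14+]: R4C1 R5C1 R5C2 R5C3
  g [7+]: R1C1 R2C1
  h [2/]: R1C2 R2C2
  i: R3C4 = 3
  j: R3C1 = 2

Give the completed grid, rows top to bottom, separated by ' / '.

4 2 3 1 5 / 3 4 1 5 2 / 2 5 4 3 1 / 5 1 2 4 3 / 1 3 5 2 4

Cage j is given; hence R3C1 = 2.
I is a freebie; hence R3C4 = 3.
Row 1 needs a 2, and only R1C2 is open for it.
The 3 cells of cage c must have product 10; hence R4C3 = 2.
The only place for 4 in row 1 is R1C1.
4 is placed in column 1; hence R2C1 = 3.
4 is placed in column 1, leaving R4C1 = 5.
Row 4 already has 5, so R4C2 = 1.
Row 4 already has 1, leaving R4C4 = 4.
Row 4 now contains 4, leaving R4C5 = 3.
Column 1 already has 3, which forces R5C1 = 1.
The 3 cells of cage b must have product 15; hence R1C3 = 3.
1 is placed in column 2, which forces R2C2 = 4.
Row 2 now contains 4, leaving R2C3 = 1.
1 is placed in column 2, which forces R3C2 = 5.
1 is placed in column 3, leaving R3C3 = 4.
5 is placed in row 3, leaving R3C5 = 1.
Column 2 already has 5, so R5C2 = 3.
Column 3 now contains 3, so R5C3 = 5.
Cage a needs sum 13, which forces R5C4 = 2.
Cage a needs sum 13, which forces R5C5 = 4.
The 3 cells of cage b must have product 15; hence R1C4 = 1.
1 is placed in column 5; hence R1C5 = 5.
Column 4 already has 2, leaving R2C4 = 5.
The 3 cells of cage e must have sum 8, leaving R2C5 = 2.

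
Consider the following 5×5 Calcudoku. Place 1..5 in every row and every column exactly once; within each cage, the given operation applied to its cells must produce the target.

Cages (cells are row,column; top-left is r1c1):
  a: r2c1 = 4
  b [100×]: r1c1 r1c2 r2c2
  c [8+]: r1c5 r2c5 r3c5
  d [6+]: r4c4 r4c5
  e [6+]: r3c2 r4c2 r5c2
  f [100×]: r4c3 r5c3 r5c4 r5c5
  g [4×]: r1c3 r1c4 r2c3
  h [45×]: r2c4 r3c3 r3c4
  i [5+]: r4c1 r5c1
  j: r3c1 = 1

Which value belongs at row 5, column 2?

The 3 cells of cage b must have product 100, which forces r1c1 = 5.
Cage b needs product 100, leaving r1c2 = 4.
Row 1 already has 4; hence r1c3 = 1.
1 is placed in row 1, which forces r1c4 = 2.
Row 1 now contains 2, leaving r1c5 = 3.
A is a freebie; hence r2c1 = 4.
The 3 cells of cage b must have product 100; hence r2c2 = 5.
Column 3 now contains 1, which forces r2c3 = 2.
Cage h needs product 45, which forces r2c4 = 3.
2 is placed in row 2, which forces r2c5 = 1.
Cage j is given; hence r3c1 = 1.
The 3 cells of cage h must have product 45; hence r3c3 = 3.
Cage h has product 45, so r3c4 = 5.
Cage f has product 100, so r4c3 = 5.
Column 3 now contains 1; hence r5c3 = 4.
4 is placed in row 5; hence r5c4 = 1.
4 is placed in row 5; hence r5c5 = 5.
Row 3 already has 3, which forces r3c2 = 2.
Cage c has sum 8, leaving r3c5 = 4.
Cage e needs sum 6, leaving r4c2 = 1.
1 is placed in column 4, so r4c4 = 4.
Cage d's pair has sum 6, which forces r4c5 = 2.
Cage e needs sum 6; hence r5c2 = 3.
2 is placed in row 4, leaving r4c1 = 3.
Row 5 already has 3, leaving r5c1 = 2.
The full grid is 5 4 1 2 3 / 4 5 2 3 1 / 1 2 3 5 4 / 3 1 5 4 2 / 2 3 4 1 5.

3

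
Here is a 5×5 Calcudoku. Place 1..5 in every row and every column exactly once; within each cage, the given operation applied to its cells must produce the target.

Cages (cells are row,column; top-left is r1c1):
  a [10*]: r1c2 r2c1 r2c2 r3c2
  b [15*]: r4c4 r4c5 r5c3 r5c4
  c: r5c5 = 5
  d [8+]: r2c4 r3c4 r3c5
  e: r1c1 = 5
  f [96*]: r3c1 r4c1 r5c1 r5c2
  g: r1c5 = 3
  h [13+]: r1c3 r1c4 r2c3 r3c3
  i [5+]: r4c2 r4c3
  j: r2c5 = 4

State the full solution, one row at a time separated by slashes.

5 2 4 1 3 / 1 5 3 2 4 / 3 1 5 4 2 / 4 3 2 5 1 / 2 4 1 3 5

Cage e is a single given cell, leaving r1c1 = 5.
Cage g is a single given cell, leaving r1c5 = 3.
The 4 cells of cage a must have product 10, so r2c1 = 1.
Cage j is a single given cell; hence r2c5 = 4.
The 4 cells of cage f must have product 96, which forces r5c2 = 4.
C is a freebie, so r5c5 = 5.
Cage b needs product 15, so r4c4 = 5.
Column 5 already has 5; hence r4c5 = 1.
The 3 cells of cage d must have sum 8, so r2c4 = 2.
The 3 cells of cage d must have sum 8, so r3c4 = 4.
Column 5 already has 1, which forces r3c5 = 2.
The 4 cells of cage a must have product 10; hence r1c2 = 2.
Cage h has sum 13; hence r1c3 = 4.
4 is placed in column 4, which forces r1c4 = 1.
Row 2 now contains 2, so r2c2 = 5.
5 is placed in row 2, which forces r2c3 = 3.
Row 3 already has 2, so r3c1 = 3.
Cage a needs product 10; hence r3c2 = 1.
Column 3 now contains 3, leaving r3c3 = 5.
Cage f needs product 96, so r4c1 = 4.
Column 2 already has 2, which forces r4c2 = 3.
Column 3 now contains 3, leaving r4c3 = 2.
Cage f has product 96, which forces r5c1 = 2.
Column 3 now contains 3, leaving r5c3 = 1.
1 is placed in column 4, leaving r5c4 = 3.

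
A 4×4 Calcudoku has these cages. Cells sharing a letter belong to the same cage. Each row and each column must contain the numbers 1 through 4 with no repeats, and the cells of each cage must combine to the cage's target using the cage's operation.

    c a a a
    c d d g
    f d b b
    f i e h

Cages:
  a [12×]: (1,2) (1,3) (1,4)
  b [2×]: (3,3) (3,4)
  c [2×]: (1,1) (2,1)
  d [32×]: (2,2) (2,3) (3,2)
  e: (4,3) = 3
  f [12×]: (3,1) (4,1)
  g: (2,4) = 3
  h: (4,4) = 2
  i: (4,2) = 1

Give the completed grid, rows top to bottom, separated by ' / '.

2 3 1 4 / 1 2 4 3 / 3 4 2 1 / 4 1 3 2

Cage d needs product 32, leaving (2,2) = 2.
The 3 cells of cage d must have product 32; hence (2,3) = 4.
G is a freebie, leaving (2,4) = 3.
Cage d has product 32; hence (3,2) = 4.
Cage i is a single given cell, leaving (4,2) = 1.
Cage e is given, leaving (4,3) = 3.
H is a freebie, which forces (4,4) = 2.
The two cells of cage c must have product 2, leaving (1,1) = 2.
Column 2 already has 1, so (1,2) = 3.
Column 3 now contains 3, so (1,3) = 1.
Cage a needs product 12, so (1,4) = 4.
Row 2 now contains 2; hence (2,1) = 1.
4 is placed in row 3, so (3,1) = 3.
Cage b's pair has product 2, so (3,3) = 2.
2 is placed in column 4, so (3,4) = 1.
Row 4 now contains 3, which forces (4,1) = 4.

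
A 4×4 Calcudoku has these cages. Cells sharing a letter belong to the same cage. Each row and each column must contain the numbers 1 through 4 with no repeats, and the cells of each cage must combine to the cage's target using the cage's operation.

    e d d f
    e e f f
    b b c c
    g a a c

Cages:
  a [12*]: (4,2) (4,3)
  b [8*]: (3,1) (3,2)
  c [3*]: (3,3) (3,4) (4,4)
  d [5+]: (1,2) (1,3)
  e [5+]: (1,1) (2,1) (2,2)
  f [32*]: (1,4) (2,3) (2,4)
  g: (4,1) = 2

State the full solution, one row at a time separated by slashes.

1 3 2 4 / 3 1 4 2 / 4 2 1 3 / 2 4 3 1

Cage f has product 32, which forces (1,4) = 4.
Cage f has product 32, so (2,3) = 4.
The 3 cells of cage f must have product 32, so (2,4) = 2.
The 3 cells of cage c must have product 3, which forces (3,3) = 1.
The 3 cells of cage c must have product 3, which forces (3,4) = 3.
Cage g is a single given cell, which forces (4,1) = 2.
Column 3 already has 4, which forces (4,3) = 3.
Cage c has product 3, leaving (4,4) = 1.
Column 1 now contains 2, which forces (1,1) = 1.
Cage d's pair has sum 5, leaving (1,2) = 3.
Column 3 now contains 3; hence (1,3) = 2.
The 3 cells of cage e must have sum 5, which forces (2,1) = 3.
Row 2 now contains 2, so (2,2) = 1.
Column 1 now contains 2, leaving (3,1) = 4.
Cage b's pair has product 8, so (3,2) = 2.
Row 4 already has 3, leaving (4,2) = 4.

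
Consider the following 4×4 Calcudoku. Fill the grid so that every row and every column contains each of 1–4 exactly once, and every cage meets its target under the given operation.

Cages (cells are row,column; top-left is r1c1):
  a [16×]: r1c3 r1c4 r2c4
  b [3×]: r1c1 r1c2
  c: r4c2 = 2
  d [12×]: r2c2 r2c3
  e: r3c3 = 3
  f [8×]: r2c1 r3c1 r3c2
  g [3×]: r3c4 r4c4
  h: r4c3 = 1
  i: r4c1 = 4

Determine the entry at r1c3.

2

E is a freebie; hence r3c3 = 3.
Row 3 now contains 3, leaving r3c4 = 1.
Cage i is a single given cell, so r4c1 = 4.
C is a freebie, so r4c2 = 2.
Cage h is a single given cell, so r4c3 = 1.
Column 4 now contains 1, so r4c4 = 3.
Cage a needs product 16, so r1c3 = 2.
Column 4 now contains 1; hence r1c4 = 4.
Cage f needs product 8, which forces r2c1 = 1.
Cage d's pair has product 12; hence r2c2 = 3.
3 is placed in column 3; hence r2c3 = 4.
The 3 cells of cage a must have product 16; hence r2c4 = 2.
Column 1 already has 4; hence r3c1 = 2.
Column 2 now contains 2, so r3c2 = 4.
Column 1 now contains 1; hence r1c1 = 3.
Column 2 now contains 3, which forces r1c2 = 1.
Filled in: 3 1 2 4 / 1 3 4 2 / 2 4 3 1 / 4 2 1 3.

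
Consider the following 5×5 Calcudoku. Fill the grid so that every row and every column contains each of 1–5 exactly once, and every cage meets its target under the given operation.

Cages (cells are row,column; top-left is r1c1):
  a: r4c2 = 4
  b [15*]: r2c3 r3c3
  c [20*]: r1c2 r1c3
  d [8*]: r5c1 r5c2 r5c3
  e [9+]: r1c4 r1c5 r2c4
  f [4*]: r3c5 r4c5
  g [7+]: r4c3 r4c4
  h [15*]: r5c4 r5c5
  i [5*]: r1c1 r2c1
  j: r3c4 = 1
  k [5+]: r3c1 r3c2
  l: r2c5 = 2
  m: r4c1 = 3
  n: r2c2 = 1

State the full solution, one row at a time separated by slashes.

1 5 4 2 3 / 5 1 3 4 2 / 2 3 5 1 4 / 3 4 2 5 1 / 4 2 1 3 5

Cage n is a single given cell, which forces r2c2 = 1.
Cage l is a single given cell, leaving r2c5 = 2.
J is a freebie, which forces r3c4 = 1.
1 is placed in row 3, so r3c5 = 4.
Cage m is a single given cell, which forces r4c1 = 3.
A is a freebie, leaving r4c2 = 4.
Column 5 now contains 4; hence r4c5 = 1.
Column 2 already has 4; hence r5c2 = 2.
Cage i needs two cells with product 5, leaving r1c1 = 1.
Column 2 already has 4, which forces r1c2 = 5.
Cage c needs two cells with product 20, so r1c3 = 4.
The 3 cells of cage e must have sum 9; hence r1c4 = 2.
The 3 cells of cage e must have sum 9, leaving r1c5 = 3.
Row 2 now contains 1, so r2c1 = 5.
Row 2 now contains 5, leaving r2c3 = 3.
Cage e needs sum 9, leaving r2c4 = 4.
Column 1 already has 3, leaving r3c1 = 2.
Column 2 now contains 2, which forces r3c2 = 3.
Column 3 now contains 3, which forces r3c3 = 5.
Column 3 now contains 5, so r4c3 = 2.
Column 4 already has 2; hence r4c4 = 5.
Column 1 now contains 1; hence r5c1 = 4.
4 is placed in column 3; hence r5c3 = 1.
Column 4 already has 5; hence r5c4 = 3.
Column 5 now contains 3; hence r5c5 = 5.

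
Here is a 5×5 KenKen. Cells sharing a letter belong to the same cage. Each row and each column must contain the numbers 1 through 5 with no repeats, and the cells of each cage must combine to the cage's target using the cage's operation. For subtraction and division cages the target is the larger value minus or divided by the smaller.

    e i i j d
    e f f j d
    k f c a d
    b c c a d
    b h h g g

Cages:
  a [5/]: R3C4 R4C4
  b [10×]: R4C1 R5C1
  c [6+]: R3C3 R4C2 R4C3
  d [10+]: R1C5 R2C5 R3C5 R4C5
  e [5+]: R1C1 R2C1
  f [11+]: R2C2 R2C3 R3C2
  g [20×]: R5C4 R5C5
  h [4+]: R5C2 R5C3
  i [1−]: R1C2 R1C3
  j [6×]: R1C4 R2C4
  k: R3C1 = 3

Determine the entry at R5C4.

Cage k is given, which forces R3C1 = 3.
Row 5 needs a 2, and only R5C1 is open for it.
Column 1 already has 2, which forces R4C1 = 5.
Row 4 already has 5, which forces R4C4 = 1.
The 3 cells of cage c must have sum 6; hence R3C3 = 1.
1 is placed in column 4, which forces R3C4 = 5.
1 is placed in column 3; hence R5C3 = 3.
5 is placed in column 4, so R5C4 = 4.
Row 5 already has 4, leaving R5C5 = 5.
Cage c needs sum 6, so R4C2 = 3.
Column 3 already has 3, leaving R4C3 = 2.
2 is placed in row 4; hence R4C5 = 4.
Row 5 already has 3, which forces R5C2 = 1.
4 is placed in column 5, leaving R3C5 = 2.
Cage f has sum 11, which forces R2C2 = 2.
Cage f needs sum 11, so R2C3 = 5.
Row 2 now contains 2; hence R2C4 = 3.
Row 2 already has 3; hence R2C5 = 1.
Row 3 now contains 2, so R3C2 = 4.
Cage e needs two cells with sum 5, which forces R1C1 = 1.
4 is placed in column 2, which forces R1C2 = 5.
5 is placed in column 3; hence R1C3 = 4.
Column 4 already has 3, which forces R1C4 = 2.
1 is placed in column 5, which forces R1C5 = 3.
Row 2 already has 1, which forces R2C1 = 4.
The full grid is 1 5 4 2 3 / 4 2 5 3 1 / 3 4 1 5 2 / 5 3 2 1 4 / 2 1 3 4 5.

4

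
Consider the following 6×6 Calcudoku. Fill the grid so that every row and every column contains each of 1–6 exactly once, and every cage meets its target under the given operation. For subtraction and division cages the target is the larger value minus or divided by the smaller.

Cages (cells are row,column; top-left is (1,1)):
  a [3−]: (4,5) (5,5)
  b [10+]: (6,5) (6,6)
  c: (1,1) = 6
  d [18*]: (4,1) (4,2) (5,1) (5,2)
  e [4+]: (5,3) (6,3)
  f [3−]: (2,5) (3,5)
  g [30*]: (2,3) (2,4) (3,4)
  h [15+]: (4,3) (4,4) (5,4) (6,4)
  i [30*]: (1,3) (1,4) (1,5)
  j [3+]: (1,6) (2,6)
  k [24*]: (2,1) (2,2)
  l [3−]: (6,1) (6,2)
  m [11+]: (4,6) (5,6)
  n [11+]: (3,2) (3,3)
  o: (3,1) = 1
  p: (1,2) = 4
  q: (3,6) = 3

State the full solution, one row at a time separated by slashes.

6 4 2 5 3 1 / 4 6 5 3 1 2 / 1 5 6 2 4 3 / 3 1 4 6 2 5 / 2 3 1 4 5 6 / 5 2 3 1 6 4

Cage c is a single given cell, which forces (1,1) = 6.
Cage p is a single given cell, so (1,2) = 4.
Column 1 already has 6, which forces (2,1) = 4.
Column 2 already has 4, leaving (2,2) = 6.
Cage o is given, so (3,1) = 1.
Column 2 already has 6, leaving (3,2) = 5.
Row 3 already has 5, leaving (3,3) = 6.
Cage q is a single given cell, leaving (3,6) = 3.
Row 3 already has 3, which forces (3,4) = 2.
Row 3 now contains 2; hence (3,5) = 4.
Cage l needs two cells with difference 3; hence (6,1) = 5.
Cage l needs two cells with difference 3, so (6,2) = 2.
Column 5 now contains 4, which forces (6,5) = 6.
6 is placed in row 6; hence (6,6) = 4.
Cage f needs two cells with difference 3, which forces (2,5) = 1.
Row 2 now contains 1, leaving (2,6) = 2.
Column 6 already has 2, which forces (1,6) = 1.
The only place for 4 in row 5 is (5,4).
In row 4, 1 can only go at (4,2), so (4,2) = 1.
Cage d has product 18; hence (4,1) = 3.
The 4 cells of cage d must have product 18, leaving (5,1) = 2.
Column 2 now contains 1, so (5,2) = 3.
Row 5 now contains 3, so (5,3) = 1.
Row 5 now contains 2, so (5,5) = 5.
Row 5 now contains 5; hence (5,6) = 6.
Column 3 already has 1, so (6,3) = 3.
Row 6 now contains 3, leaving (6,4) = 1.
Column 3 now contains 3, leaving (2,3) = 5.
Cage g has product 30; hence (2,4) = 3.
The 4 cells of cage h must have sum 15, leaving (4,3) = 4.
Cage h has sum 15, leaving (4,4) = 6.
5 is placed in column 5, leaving (4,5) = 2.
Column 6 already has 6, leaving (4,6) = 5.
Column 3 already has 5, which forces (1,3) = 2.
3 is placed in column 4, which forces (1,4) = 5.
Column 5 already has 2; hence (1,5) = 3.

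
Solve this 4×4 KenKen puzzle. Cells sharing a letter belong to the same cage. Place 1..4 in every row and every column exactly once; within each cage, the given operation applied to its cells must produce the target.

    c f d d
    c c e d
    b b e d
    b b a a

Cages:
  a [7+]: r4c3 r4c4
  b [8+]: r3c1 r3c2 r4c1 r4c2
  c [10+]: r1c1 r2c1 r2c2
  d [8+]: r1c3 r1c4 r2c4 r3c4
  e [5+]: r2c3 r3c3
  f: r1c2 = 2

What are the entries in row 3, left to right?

Cage f is given, which forces r1c2 = 2.
Row 1 already has 2; hence r1c3 = 1.
The 4 cells of cage d must have sum 8, so r1c4 = 4.
Column 4 already has 4, which forces r4c4 = 3.
Row 1 already has 4, so r1c1 = 3.
Cage c has sum 10, so r2c1 = 4.
Cage c needs sum 10, which forces r2c2 = 3.
3 is placed in row 2, which forces r2c3 = 2.
2 is placed in row 2, so r2c4 = 1.
2 is placed in column 3, leaving r3c3 = 3.
1 is placed in column 4, leaving r3c4 = 2.
Row 4 now contains 3; hence r4c3 = 4.
Row 3 now contains 2, so r3c1 = 1.
Cage b needs sum 8, leaving r3c2 = 4.
The 4 cells of cage b must have sum 8, which forces r4c1 = 2.
4 is placed in row 4, so r4c2 = 1.
Completed grid: 3 2 1 4 / 4 3 2 1 / 1 4 3 2 / 2 1 4 3.

1 4 3 2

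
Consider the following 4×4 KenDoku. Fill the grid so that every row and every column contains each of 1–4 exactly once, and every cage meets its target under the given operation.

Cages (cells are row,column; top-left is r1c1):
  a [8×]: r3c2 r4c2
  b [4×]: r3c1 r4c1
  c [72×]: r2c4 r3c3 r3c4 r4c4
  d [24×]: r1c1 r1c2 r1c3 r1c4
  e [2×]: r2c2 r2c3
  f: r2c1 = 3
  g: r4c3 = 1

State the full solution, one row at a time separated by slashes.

2 3 4 1 / 3 1 2 4 / 1 4 3 2 / 4 2 1 3

F is a freebie, leaving r2c1 = 3.
The 4 cells of cage c must have product 72; hence r3c3 = 3.
G is a freebie, so r4c3 = 1.
Cage e needs two cells with product 2, so r2c2 = 1.
Column 3 now contains 1; hence r2c3 = 2.
2 is placed in row 2, which forces r2c4 = 4.
Cage b's pair has product 4, which forces r3c1 = 1.
4 is placed in column 4, so r3c4 = 2.
Row 4 already has 1; hence r4c1 = 4.
Row 4 now contains 4; hence r4c2 = 2.
Cage c needs product 72; hence r4c4 = 3.
Column 1 already has 4, leaving r1c1 = 2.
Cage d has product 24; hence r1c2 = 3.
2 is placed in column 3; hence r1c3 = 4.
Column 4 now contains 3, which forces r1c4 = 1.
Row 3 already has 2, so r3c2 = 4.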